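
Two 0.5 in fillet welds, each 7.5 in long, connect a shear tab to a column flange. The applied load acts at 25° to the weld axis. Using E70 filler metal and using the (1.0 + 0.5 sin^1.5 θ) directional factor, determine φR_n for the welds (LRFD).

E70XX → F_EXX = 70 ksi.
t_e = 0.707 × 0.5 = 0.3535 in; A_we = 0.3535 × 15 = 5.302 in².
Directional factor: 1.0 + 0.5 sin^1.5(25°) = 1.137.
F_nw = 0.6 × 70 × 1.137 = 47.77 ksi.
φR_n = 0.75 × 47.77 × 5.302 = 190 kip.

φR_n ≈ 190 kip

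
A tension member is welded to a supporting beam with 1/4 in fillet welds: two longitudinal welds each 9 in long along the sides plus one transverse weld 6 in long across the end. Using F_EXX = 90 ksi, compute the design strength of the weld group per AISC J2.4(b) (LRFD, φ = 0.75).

t_e = 0.707 × 0.25 = 0.1767 in.
R_nwl = 0.6 × 90 × 0.1767 × 18 = 171.8 kips (longitudinal, 2 welds).
R_nwt = 0.6 × 90 × 0.1767 × 6 = 57.27 kips (transverse, base value).
(i) R_nwl + R_nwt = 229.1 kips; (ii) 0.85 R_nwl + 1.5 R_nwt = 231.9 kips.
R_n = max = 231.9 kips [governs: (ii)]; φR_n = 173.9 kips.

φR_n ≈ 174 kips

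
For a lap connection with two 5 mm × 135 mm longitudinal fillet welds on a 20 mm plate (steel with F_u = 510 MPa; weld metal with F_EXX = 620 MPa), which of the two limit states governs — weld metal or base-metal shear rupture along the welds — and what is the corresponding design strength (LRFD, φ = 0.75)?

t_e = 0.707 × 5 = 3.535 mm; L = 270 mm.
Weld metal: φR_n = 0.75 × 0.6 × 620 × 3.535 × 270 × 10⁻³ = 266.3 kN.
Base metal (shear rupture): φR_n = 0.75 × 0.6 × 510 × 20 × 270 × 10⁻³ = 1239 kN.
Governing: weld metal.

φR_n ≈ 266 kN (weld metal governs)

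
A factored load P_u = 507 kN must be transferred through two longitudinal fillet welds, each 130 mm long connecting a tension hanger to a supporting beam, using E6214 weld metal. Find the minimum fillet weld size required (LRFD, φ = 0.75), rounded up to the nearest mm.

w = 10 mm

E62XX → F_EXX = 620 MPa.
Total weld length L = 260 mm.
Required throat t_e = P_u / (φ × 0.6 F_EXX × L) = 507 / (0.75 × 0.6 × 620 × 260 × 10⁻³) = 6.989 mm.
Required leg w = t_e / 0.707 = 9.886 mm → use 10 mm.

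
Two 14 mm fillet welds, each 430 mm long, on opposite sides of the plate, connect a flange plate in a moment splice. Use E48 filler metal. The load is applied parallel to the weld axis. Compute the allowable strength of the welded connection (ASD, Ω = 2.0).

R_n/Ω ≈ 1230 kN

E48XX → F_EXX = 480 MPa.
Effective throat t_e = 0.707 × 14 = 9.898 mm.
Total length L = 860 mm; A_we = 9.898 × 860 = 8512 mm².
F_nw = 0.6 F_EXX = 0.6 × 480 = 288 MPa.
R_n = 288 × 8512 × 10⁻³ = 2452 kN; R_n/Ω = 2452/2.0 = 1226 kN.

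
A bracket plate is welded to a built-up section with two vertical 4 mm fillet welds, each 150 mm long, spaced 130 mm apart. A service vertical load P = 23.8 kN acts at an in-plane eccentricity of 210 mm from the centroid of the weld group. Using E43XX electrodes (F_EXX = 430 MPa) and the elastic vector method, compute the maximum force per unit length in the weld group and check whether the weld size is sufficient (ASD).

f_max ≈ 329 N/mm; adequate

Total weld length L_w = 300 mm. Treat welds as unit-width lines.
Polar moment about centroid: J = 2[d³/12 + d(b/2)²] = 2[150³/12 + 150×65²] = 1830000 mm³.
Direct shear f_v = P/L_w = 23.8×10³ / 300 = 79.33 N/mm (vertical).
Torsion M = P·e = 23.8×10³ × 210 = 4998000 N·mm.
Critical point at (x, y) = (65, 75) from centroid. f_tx = M·y/J = 204.8 N/mm; f_ty = M·x/J = 177.5 N/mm.
Resultant f_max = √[f_tx² + (f_v + f_ty)²] = √[204.8² + (79.33 + 177.5)²] = 328.5 N/mm.
Capacity per unit length: r_n/Ω = (1/2.0) × 0.6 × 430 × (0.707 × 4) = 364.8 N/mm.
328.5 ≤ 364.8 → adequate.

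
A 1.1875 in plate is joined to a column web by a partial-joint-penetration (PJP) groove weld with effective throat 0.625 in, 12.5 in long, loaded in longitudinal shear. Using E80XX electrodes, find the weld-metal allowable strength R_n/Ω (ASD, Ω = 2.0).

R_n/Ω ≈ 188 kips

E80XX → F_EXX = 80 ksi.
Effective throat (given) t_e = 0.625 in.
A_we = 0.625 × 12.5 = 7.812 in².
F_nw = 0.6 F_EXX = 48 ksi.
R_n/Ω = (48 × 7.812) / 2.0 = 187.5 kips.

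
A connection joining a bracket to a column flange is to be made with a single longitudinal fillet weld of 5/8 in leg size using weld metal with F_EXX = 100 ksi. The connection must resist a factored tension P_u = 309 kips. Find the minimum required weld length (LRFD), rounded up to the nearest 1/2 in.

L = 16 in

Throat t_e = 0.707 × 0.625 = 0.4419 in.
φr_n = 0.75 × 0.6 × 100 × 0.4419 = 19.88 kips/in.
L_req = P_u / φr_n = 309 / 19.88 = 15.54 in total.
Round up → use L = 16 in.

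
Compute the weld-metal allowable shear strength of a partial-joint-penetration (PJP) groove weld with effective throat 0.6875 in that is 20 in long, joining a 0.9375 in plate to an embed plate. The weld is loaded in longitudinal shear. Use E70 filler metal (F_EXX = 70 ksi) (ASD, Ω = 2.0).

Effective throat (given) t_e = 0.6875 in.
A_we = 0.6875 × 20 = 13.75 in².
F_nw = 0.6 F_EXX = 42 ksi.
R_n/Ω = (42 × 13.75) / 2.0 = 288.8 kip.

R_n/Ω ≈ 289 kip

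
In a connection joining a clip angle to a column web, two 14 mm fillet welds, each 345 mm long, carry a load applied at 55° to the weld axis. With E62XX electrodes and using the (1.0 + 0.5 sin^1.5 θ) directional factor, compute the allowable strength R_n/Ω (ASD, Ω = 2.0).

R_n/Ω ≈ 1740 kN

E62XX → F_EXX = 620 MPa.
t_e = 0.707 × 14 = 9.898 mm; A_we = 9.898 × 690 = 6830 mm².
Directional factor: 1.0 + 0.5 sin^1.5(55°) = 1.371.
F_nw = 0.6 × 620 × 1.371 = 509.9 MPa.
R_n/Ω = (509.9 × 6830) / 2.0 × 10⁻³ = 1741 kN.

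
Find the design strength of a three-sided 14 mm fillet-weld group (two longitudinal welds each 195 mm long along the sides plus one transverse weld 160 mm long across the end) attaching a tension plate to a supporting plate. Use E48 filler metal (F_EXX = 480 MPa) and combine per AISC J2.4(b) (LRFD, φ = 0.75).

φR_n ≈ 1220 kN

t_e = 0.707 × 14 = 9.898 mm.
R_nwl = 0.6 × 480 × 9.898 × 390 × 10⁻³ = 1112 kN (longitudinal, 2 welds).
R_nwt = 0.6 × 480 × 9.898 × 160 × 10⁻³ = 456.1 kN (transverse, base value).
(i) R_nwl + R_nwt = 1568 kN; (ii) 0.85 R_nwl + 1.5 R_nwt = 1629 kN.
R_n = max = 1629 kN [governs: (ii)]; φR_n = 1222 kN.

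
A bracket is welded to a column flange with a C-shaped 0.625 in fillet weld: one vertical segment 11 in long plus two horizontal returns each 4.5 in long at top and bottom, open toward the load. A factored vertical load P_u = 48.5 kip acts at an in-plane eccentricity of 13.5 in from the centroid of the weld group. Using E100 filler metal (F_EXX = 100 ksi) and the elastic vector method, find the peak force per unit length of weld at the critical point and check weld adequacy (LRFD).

f_max ≈ 11.6 kip/in; adequate

Total weld length L_w = 20 in. Treat welds as unit-width lines.
Centroid: x̄ = 2×4.5×2.25 / 20 = 1.012 in from the vertical weld.
Polar moment about centroid: J = I_x + I_y = [11³/12 + 2×4.5×5.5²] + [11×1.012² + 2(4.5³/12 + 4.5×1.238²)] = 423.4 in³.
Direct shear f_v = P/L_w = 48.5 / 20 = 2.425 kip/in (vertical).
Torsion M = P·e = 48.5 × 13.5 = 654.75 kip·in.
Critical point at (x, y) = (3.487, 5.5) from centroid. f_tx = M·y/J = 8.505 kip/in; f_ty = M·x/J = 5.393 kip/in.
Resultant f_max = √[f_tx² + (f_v + f_ty)²] = √[8.505² + (2.425 + 5.393)²] = 11.55 kip/in.
Capacity per unit length: φr_n = 0.75 × 0.6 × 100 × (0.707 × 0.625) = 19.88 kip/in.
11.55 ≤ 19.88 → adequate.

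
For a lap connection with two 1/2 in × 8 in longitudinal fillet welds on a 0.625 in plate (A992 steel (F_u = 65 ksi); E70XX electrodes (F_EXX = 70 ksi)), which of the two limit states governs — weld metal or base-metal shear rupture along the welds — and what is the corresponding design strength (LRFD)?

φR_n ≈ 178 kip (weld metal governs)

t_e = 0.707 × 0.5 = 0.3535 in; L = 16 in.
Weld metal: φR_n = 0.75 × 0.6 × 70 × 0.3535 × 16 = 178.2 kip.
Base metal (shear rupture): φR_n = 0.75 × 0.6 × 65 × 0.625 × 16 = 292.5 kip.
Governing: weld metal.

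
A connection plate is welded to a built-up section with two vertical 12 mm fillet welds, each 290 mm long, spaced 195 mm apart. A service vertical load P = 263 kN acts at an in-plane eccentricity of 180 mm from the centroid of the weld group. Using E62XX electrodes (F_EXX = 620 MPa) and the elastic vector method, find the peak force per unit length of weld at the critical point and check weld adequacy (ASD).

f_max ≈ 1180 N/mm; adequate

Total weld length L_w = 580 mm. Treat welds as unit-width lines.
Polar moment about centroid: J = 2[d³/12 + d(b/2)²] = 2[290³/12 + 290×97.5²] = 9578000 mm³.
Direct shear f_v = P/L_w = 263×10³ / 580 = 453.4 N/mm (vertical).
Torsion M = P·e = 263×10³ × 180 = 47340000 N·mm.
Critical point at (x, y) = (97.5, 145) from centroid. f_tx = M·y/J = 716.6 N/mm; f_ty = M·x/J = 481.9 N/mm.
Resultant f_max = √[f_tx² + (f_v + f_ty)²] = √[716.6² + (453.4 + 481.9)²] = 1178 N/mm.
Capacity per unit length: r_n/Ω = (1/2.0) × 0.6 × 620 × (0.707 × 12) = 1578 N/mm.
1178 ≤ 1578 → adequate.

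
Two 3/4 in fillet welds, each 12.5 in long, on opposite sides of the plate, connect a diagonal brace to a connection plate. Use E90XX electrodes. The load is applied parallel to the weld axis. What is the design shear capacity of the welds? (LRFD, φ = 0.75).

E90XX → F_EXX = 90 ksi.
Effective throat t_e = 0.707 × 0.75 = 0.5302 in.
Total length L = 25 in; A_we = 0.5302 × 25 = 13.26 in².
F_nw = 0.6 F_EXX = 0.6 × 90 = 54 ksi.
φR_n = 0.75 × 54 × 13.26 = 536.9 kip.

φR_n ≈ 537 kip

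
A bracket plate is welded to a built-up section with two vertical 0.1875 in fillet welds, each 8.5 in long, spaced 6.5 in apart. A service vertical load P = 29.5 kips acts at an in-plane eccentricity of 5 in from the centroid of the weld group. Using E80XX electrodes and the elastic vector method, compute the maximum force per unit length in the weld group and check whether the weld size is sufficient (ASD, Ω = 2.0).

E80XX → F_EXX = 80 ksi.
Total weld length L_w = 17 in. Treat welds as unit-width lines.
Polar moment about centroid: J = 2[d³/12 + d(b/2)²] = 2[8.5³/12 + 8.5×3.25²] = 281.9 in³.
Direct shear f_v = P/L_w = 29.5 / 17 = 1.735 kip/in (vertical).
Torsion M = P·e = 29.5 × 5 = 147.5 kip·in.
Critical point at (x, y) = (3.25, 4.25) from centroid. f_tx = M·y/J = 2.224 kip/in; f_ty = M·x/J = 1.7 kip/in.
Resultant f_max = √[f_tx² + (f_v + f_ty)²] = √[2.224² + (1.735 + 1.7)²] = 4.093 kip/in.
Capacity per unit length: r_n/Ω = (1/2.0) × 0.6 × 80 × (0.707 × 0.1875) = 3.181 kip/in.
4.093 > 3.181 → NOT adequate.

f_max ≈ 4.09 kip/in; NOT adequate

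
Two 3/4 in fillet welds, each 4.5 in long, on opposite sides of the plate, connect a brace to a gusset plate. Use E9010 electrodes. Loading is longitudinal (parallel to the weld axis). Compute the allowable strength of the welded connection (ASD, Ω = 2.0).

E90XX → F_EXX = 90 ksi.
Effective throat t_e = 0.707 × 0.75 = 0.5302 in.
Total length L = 9 in; A_we = 0.5302 × 9 = 4.772 in².
F_nw = 0.6 F_EXX = 0.6 × 90 = 54 ksi.
R_n = 54 × 4.772 = 257.7 kips; R_n/Ω = 257.7/2.0 = 128.9 kips.

R_n/Ω ≈ 129 kips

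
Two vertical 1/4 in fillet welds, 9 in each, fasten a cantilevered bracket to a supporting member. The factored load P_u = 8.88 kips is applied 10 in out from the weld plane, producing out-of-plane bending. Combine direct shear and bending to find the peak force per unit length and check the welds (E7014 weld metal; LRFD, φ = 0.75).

f_max ≈ 3.33 kip/in; adequate

E70XX → F_EXX = 70 ksi.
L_w = 2 × 9 = 18 in; section modulus (unit throat) S = 2 × L²/6 = 27 in².
Direct shear f_v = P/L_w = 8.88/18 = 0.4933 kip/in.
Moment M = P × e = 8.88 × 10 = 88.8 kip·in; bending f_b = M/S = 3.289 kip/in.
f_max = √(f_v² + f_b²) = √(0.4933² + 3.289²) = 3.326 kip/in.
φr_n = 0.75 × 0.6 × 70 × (0.707 × 0.25) = 5.568 kip/in → adequate.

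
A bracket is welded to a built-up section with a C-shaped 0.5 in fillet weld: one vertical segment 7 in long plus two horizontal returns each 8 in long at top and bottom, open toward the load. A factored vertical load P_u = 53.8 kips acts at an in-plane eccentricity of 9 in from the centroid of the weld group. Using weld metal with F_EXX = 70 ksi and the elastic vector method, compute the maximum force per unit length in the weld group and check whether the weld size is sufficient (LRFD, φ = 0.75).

Total weld length L_w = 23 in. Treat welds as unit-width lines.
Centroid: x̄ = 2×8×4 / 23 = 2.783 in from the vertical weld.
Polar moment about centroid: J = I_x + I_y = [7³/12 + 2×8×3.5²] + [7×2.783² + 2(8³/12 + 8×1.217²)] = 387.8 in³.
Direct shear f_v = P/L_w = 53.8 / 23 = 2.339 kip/in (vertical).
Torsion M = P·e = 53.8 × 9 = 484.2 kip·in.
Critical point at (x, y) = (5.217, 3.5) from centroid. f_tx = M·y/J = 4.37 kip/in; f_ty = M·x/J = 6.514 kip/in.
Resultant f_max = √[f_tx² + (f_v + f_ty)²] = √[4.37² + (2.339 + 6.514)²] = 9.873 kip/in.
Capacity per unit length: φr_n = 0.75 × 0.6 × 70 × (0.707 × 0.5) = 11.14 kip/in.
9.873 ≤ 11.14 → adequate.

f_max ≈ 9.87 kip/in; adequate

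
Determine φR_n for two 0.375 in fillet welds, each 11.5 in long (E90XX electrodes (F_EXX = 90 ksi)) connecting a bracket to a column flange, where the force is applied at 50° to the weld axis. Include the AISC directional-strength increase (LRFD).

φR_n ≈ 330 kips

t_e = 0.707 × 0.375 = 0.2651 in; A_we = 0.2651 × 23 = 6.098 in².
Directional factor: 1.0 + 0.5 sin^1.5(50°) = 1.335.
F_nw = 0.6 × 90 × 1.335 = 72.1 ksi.
φR_n = 0.75 × 72.1 × 6.098 = 329.8 kips.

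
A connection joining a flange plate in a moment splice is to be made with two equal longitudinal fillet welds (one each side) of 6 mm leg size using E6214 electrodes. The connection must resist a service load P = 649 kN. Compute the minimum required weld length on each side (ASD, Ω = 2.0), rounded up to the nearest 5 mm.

E62XX → F_EXX = 620 MPa.
Throat t_e = 0.707 × 6 = 4.242 mm.
r_n/Ω = (0.6 × 620 × 4.242) / 2.0 = 789 N/mm = 0.789 kN/mm.
L_req = P / (r_n/Ω) = 649 / 0.789 = 822.5 mm total.
Per side: 822.5 / 2 = 411.3 mm.
Round up → use L = 415 mm on each side.

L = 415 mm on each side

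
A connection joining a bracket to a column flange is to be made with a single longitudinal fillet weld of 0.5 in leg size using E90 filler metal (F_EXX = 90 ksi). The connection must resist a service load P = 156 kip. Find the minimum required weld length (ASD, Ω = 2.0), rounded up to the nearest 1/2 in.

L = 16.5 in

Throat t_e = 0.707 × 0.5 = 0.3535 in.
r_n/Ω = (0.6 × 90 × 0.3535) / 2.0 = 9.544 kip/in.
L_req = P / (r_n/Ω) = 156 / 9.544 = 16.34 in total.
Round up → use L = 16.5 in.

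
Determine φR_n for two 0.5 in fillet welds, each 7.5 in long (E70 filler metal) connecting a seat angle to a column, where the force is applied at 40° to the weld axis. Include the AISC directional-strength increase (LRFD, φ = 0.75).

φR_n ≈ 210 kips

E70XX → F_EXX = 70 ksi.
t_e = 0.707 × 0.5 = 0.3535 in; A_we = 0.3535 × 15 = 5.302 in².
Directional factor: 1.0 + 0.5 sin^1.5(40°) = 1.258.
F_nw = 0.6 × 70 × 1.258 = 52.82 ksi.
φR_n = 0.75 × 52.82 × 5.302 = 210.1 kips.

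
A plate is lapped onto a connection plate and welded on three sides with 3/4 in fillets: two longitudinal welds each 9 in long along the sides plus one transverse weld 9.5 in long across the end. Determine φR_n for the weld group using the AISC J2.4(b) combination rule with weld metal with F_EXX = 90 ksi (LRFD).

t_e = 0.707 × 0.75 = 0.5302 in.
R_nwl = 0.6 × 90 × 0.5302 × 18 = 515.4 kips (longitudinal, 2 welds).
R_nwt = 0.6 × 90 × 0.5302 × 9.5 = 272 kips (transverse, base value).
(i) R_nwl + R_nwt = 787.4 kips; (ii) 0.85 R_nwl + 1.5 R_nwt = 846.1 kips.
R_n = max = 846.1 kips [governs: (ii)]; φR_n = 634.6 kips.

φR_n ≈ 635 kips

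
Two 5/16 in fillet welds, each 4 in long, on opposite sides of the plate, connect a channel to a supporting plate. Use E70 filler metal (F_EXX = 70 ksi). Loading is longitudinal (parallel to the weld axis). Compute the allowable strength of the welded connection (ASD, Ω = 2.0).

R_n/Ω ≈ 37.1 kip

Effective throat t_e = 0.707 × 0.3125 = 0.2209 in.
Total length L = 8 in; A_we = 0.2209 × 8 = 1.767 in².
F_nw = 0.6 F_EXX = 0.6 × 70 = 42 ksi.
R_n = 42 × 1.767 = 74.23 kip; R_n/Ω = 74.23/2.0 = 37.12 kip.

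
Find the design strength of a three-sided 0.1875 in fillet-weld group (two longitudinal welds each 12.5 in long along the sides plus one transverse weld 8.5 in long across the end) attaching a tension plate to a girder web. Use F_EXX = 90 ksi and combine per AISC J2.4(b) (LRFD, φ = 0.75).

t_e = 0.707 × 0.1875 = 0.1326 in.
R_nwl = 0.6 × 90 × 0.1326 × 25 = 179 kip (longitudinal, 2 welds).
R_nwt = 0.6 × 90 × 0.1326 × 8.5 = 60.85 kip (transverse, base value).
(i) R_nwl + R_nwt = 239.8 kip; (ii) 0.85 R_nwl + 1.5 R_nwt = 243.4 kip.
R_n = max = 243.4 kip [governs: (ii)]; φR_n = 182.5 kip.

φR_n ≈ 183 kip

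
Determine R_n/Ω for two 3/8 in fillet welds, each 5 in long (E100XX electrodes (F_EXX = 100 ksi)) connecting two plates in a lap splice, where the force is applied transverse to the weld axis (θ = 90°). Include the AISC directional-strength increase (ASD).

t_e = 0.707 × 0.375 = 0.2651 in; A_we = 0.2651 × 10 = 2.651 in².
Directional factor: 1.0 + 0.5 sin^1.5(90°) = 1.5.
F_nw = 0.6 × 100 × 1.5 = 90 ksi.
R_n/Ω = (90 × 2.651) / 2.0 = 119.3 kips.

R_n/Ω ≈ 119 kips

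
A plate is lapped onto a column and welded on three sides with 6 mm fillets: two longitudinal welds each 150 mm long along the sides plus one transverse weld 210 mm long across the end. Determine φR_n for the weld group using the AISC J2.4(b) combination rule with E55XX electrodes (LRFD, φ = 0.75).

E55XX → F_EXX = 550 MPa.
t_e = 0.707 × 6 = 4.242 mm.
R_nwl = 0.6 × 550 × 4.242 × 300 × 10⁻³ = 420 kN (longitudinal, 2 welds).
R_nwt = 0.6 × 550 × 4.242 × 210 × 10⁻³ = 294 kN (transverse, base value).
(i) R_nwl + R_nwt = 713.9 kN; (ii) 0.85 R_nwl + 1.5 R_nwt = 797.9 kN.
R_n = max = 797.9 kN [governs: (ii)]; φR_n = 598.4 kN.

φR_n ≈ 598 kN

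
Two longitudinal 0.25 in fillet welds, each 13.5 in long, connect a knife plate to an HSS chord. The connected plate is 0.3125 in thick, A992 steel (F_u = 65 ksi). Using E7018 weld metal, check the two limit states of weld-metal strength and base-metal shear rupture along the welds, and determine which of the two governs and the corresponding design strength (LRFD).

φR_n ≈ 150 kip (weld metal governs)

E70XX → F_EXX = 70 ksi.
t_e = 0.707 × 0.25 = 0.1767 in; L = 27 in.
Weld metal: φR_n = 0.75 × 0.6 × 70 × 0.1767 × 27 = 150.3 kip.
Base metal (shear rupture): φR_n = 0.75 × 0.6 × 65 × 0.3125 × 27 = 246.8 kip.
Governing: weld metal.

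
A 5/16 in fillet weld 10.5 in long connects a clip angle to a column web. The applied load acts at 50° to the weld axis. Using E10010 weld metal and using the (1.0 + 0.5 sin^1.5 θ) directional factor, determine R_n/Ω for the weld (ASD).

R_n/Ω ≈ 92.9 kip

E100XX → F_EXX = 100 ksi.
t_e = 0.707 × 0.3125 = 0.2209 in; A_we = 0.2209 × 10.5 = 2.32 in².
Directional factor: 1.0 + 0.5 sin^1.5(50°) = 1.335.
F_nw = 0.6 × 100 × 1.335 = 80.11 ksi.
R_n/Ω = (80.11 × 2.32) / 2.0 = 92.93 kip.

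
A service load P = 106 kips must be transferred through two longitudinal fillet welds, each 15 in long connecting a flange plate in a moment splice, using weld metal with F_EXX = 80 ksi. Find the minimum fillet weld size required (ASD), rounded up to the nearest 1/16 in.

Total weld length L = 30 in.
Required throat t_e = P × Ω / (0.6 F_EXX × L) = 106 × 2.0 / (0.6 × 80 × 30) = 0.1472 in.
Required leg w = t_e / 0.707 = 0.2082 in → use 1/4 in.

w = 1/4 in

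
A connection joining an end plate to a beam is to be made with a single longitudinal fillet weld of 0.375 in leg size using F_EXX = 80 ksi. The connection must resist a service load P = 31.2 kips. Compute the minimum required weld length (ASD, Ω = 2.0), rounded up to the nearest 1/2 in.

Throat t_e = 0.707 × 0.375 = 0.2651 in.
r_n/Ω = (0.6 × 80 × 0.2651) / 2.0 = 6.363 kip/in.
L_req = P / (r_n/Ω) = 31.2 / 6.363 = 4.903 in total.
Round up → use L = 5 in.

L = 5 in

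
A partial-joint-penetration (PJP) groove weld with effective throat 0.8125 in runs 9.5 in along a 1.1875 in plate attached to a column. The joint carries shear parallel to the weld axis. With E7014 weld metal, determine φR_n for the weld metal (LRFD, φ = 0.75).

E70XX → F_EXX = 70 ksi.
Effective throat (given) t_e = 0.8125 in.
A_we = 0.8125 × 9.5 = 7.719 in².
F_nw = 0.6 F_EXX = 42 ksi.
φR_n = 0.75 × 42 × 7.719 = 243.1 kip.

φR_n ≈ 243 kip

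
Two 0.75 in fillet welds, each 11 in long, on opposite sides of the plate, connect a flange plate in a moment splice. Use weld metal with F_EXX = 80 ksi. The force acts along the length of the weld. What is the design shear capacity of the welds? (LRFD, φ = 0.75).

φR_n ≈ 420 kips

Effective throat t_e = 0.707 × 0.75 = 0.5302 in.
Total length L = 22 in; A_we = 0.5302 × 22 = 11.67 in².
F_nw = 0.6 F_EXX = 0.6 × 80 = 48 ksi.
φR_n = 0.75 × 48 × 11.67 = 420 kips.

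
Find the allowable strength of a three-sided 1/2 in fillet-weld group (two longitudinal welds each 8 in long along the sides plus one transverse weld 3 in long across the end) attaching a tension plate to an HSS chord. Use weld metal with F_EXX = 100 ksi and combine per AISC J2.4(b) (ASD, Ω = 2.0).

t_e = 0.707 × 0.5 = 0.3535 in.
R_nwl = 0.6 × 100 × 0.3535 × 16 = 339.4 kips (longitudinal, 2 welds).
R_nwt = 0.6 × 100 × 0.3535 × 3 = 63.63 kips (transverse, base value).
(i) R_nwl + R_nwt = 403 kips; (ii) 0.85 R_nwl + 1.5 R_nwt = 383.9 kips.
R_n = max = 403 kips [governs: (i)]; R_n/Ω = 201.5 kips.

R_n/Ω ≈ 201 kips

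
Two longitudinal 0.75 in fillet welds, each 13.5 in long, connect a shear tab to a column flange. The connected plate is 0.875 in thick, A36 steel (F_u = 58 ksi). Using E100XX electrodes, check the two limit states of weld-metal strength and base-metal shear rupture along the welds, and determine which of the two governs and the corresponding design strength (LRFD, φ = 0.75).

E100XX → F_EXX = 100 ksi.
t_e = 0.707 × 0.75 = 0.5302 in; L = 27 in.
Weld metal: φR_n = 0.75 × 0.6 × 100 × 0.5302 × 27 = 644.3 kip.
Base metal (shear rupture): φR_n = 0.75 × 0.6 × 58 × 0.875 × 27 = 616.6 kip.
Governing: base-metal shear rupture.

φR_n ≈ 617 kip (base-metal shear rupture governs)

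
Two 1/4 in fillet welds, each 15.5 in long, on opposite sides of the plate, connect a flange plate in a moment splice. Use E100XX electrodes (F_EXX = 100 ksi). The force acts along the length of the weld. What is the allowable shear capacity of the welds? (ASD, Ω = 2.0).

Effective throat t_e = 0.707 × 0.25 = 0.1767 in.
Total length L = 31 in; A_we = 0.1767 × 31 = 5.479 in².
F_nw = 0.6 F_EXX = 0.6 × 100 = 60 ksi.
R_n = 60 × 5.479 = 328.8 kips; R_n/Ω = 328.8/2.0 = 164.4 kips.

R_n/Ω ≈ 164 kips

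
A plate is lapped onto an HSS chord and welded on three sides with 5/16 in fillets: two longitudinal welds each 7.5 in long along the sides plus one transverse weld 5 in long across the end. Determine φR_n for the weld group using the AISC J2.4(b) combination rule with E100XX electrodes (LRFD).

E100XX → F_EXX = 100 ksi.
t_e = 0.707 × 0.3125 = 0.2209 in.
R_nwl = 0.6 × 100 × 0.2209 × 15 = 198.8 kip (longitudinal, 2 welds).
R_nwt = 0.6 × 100 × 0.2209 × 5 = 66.28 kip (transverse, base value).
(i) R_nwl + R_nwt = 265.1 kip; (ii) 0.85 R_nwl + 1.5 R_nwt = 268.4 kip.
R_n = max = 268.4 kip [governs: (ii)]; φR_n = 201.3 kip.

φR_n ≈ 201 kip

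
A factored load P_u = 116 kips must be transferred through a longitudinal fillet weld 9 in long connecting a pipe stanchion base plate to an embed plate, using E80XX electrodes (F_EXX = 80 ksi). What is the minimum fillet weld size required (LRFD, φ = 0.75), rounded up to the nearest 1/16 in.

Total weld length L = 9 in.
Required throat t_e = P_u / (φ × 0.6 F_EXX × L) = 116 / (0.75 × 0.6 × 80 × 9) = 0.358 in.
Required leg w = t_e / 0.707 = 0.5064 in → use 9/16 in.

w = 9/16 in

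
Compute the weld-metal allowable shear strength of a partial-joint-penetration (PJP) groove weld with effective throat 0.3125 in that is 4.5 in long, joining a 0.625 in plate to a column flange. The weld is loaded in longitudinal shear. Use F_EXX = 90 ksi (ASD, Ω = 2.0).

Effective throat (given) t_e = 0.3125 in.
A_we = 0.3125 × 4.5 = 1.406 in².
F_nw = 0.6 F_EXX = 54 ksi.
R_n/Ω = (54 × 1.406) / 2.0 = 37.97 kips.

R_n/Ω ≈ 38 kips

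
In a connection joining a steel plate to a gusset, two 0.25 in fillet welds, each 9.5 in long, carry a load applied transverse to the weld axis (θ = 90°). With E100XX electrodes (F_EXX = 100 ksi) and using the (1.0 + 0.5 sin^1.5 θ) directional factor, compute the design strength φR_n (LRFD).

φR_n ≈ 227 kip

t_e = 0.707 × 0.25 = 0.1767 in; A_we = 0.1767 × 19 = 3.358 in².
Directional factor: 1.0 + 0.5 sin^1.5(90°) = 1.5.
F_nw = 0.6 × 100 × 1.5 = 90 ksi.
φR_n = 0.75 × 90 × 3.358 = 226.7 kip.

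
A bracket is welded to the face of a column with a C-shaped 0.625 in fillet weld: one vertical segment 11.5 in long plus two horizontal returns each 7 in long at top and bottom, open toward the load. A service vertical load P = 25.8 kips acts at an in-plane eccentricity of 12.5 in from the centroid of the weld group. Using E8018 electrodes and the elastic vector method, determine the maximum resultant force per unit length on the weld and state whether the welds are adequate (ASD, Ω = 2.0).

f_max ≈ 4.16 kip/in; adequate

E80XX → F_EXX = 80 ksi.
Total weld length L_w = 25.5 in. Treat welds as unit-width lines.
Centroid: x̄ = 2×7×3.5 / 25.5 = 1.922 in from the vertical weld.
Polar moment about centroid: J = I_x + I_y = [11.5³/12 + 2×7×5.75²] + [11.5×1.922² + 2(7³/12 + 7×1.578²)] = 724.1 in³.
Direct shear f_v = P/L_w = 25.8 / 25.5 = 1.012 kip/in (vertical).
Torsion M = P·e = 25.8 × 12.5 = 322.5 kip·in.
Critical point at (x, y) = (5.078, 5.75) from centroid. f_tx = M·y/J = 2.561 kip/in; f_ty = M·x/J = 2.262 kip/in.
Resultant f_max = √[f_tx² + (f_v + f_ty)²] = √[2.561² + (1.012 + 2.262)²] = 4.156 kip/in.
Capacity per unit length: r_n/Ω = (1/2.0) × 0.6 × 80 × (0.707 × 0.625) = 10.6 kip/in.
4.156 ≤ 10.6 → adequate.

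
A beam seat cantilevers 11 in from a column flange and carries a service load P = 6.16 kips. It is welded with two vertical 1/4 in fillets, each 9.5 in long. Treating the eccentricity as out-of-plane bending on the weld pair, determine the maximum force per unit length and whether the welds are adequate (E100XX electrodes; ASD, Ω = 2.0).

E100XX → F_EXX = 100 ksi.
L_w = 2 × 9.5 = 19 in; section modulus (unit throat) S = 2 × L²/6 = 30.08 in².
Direct shear f_v = P/L_w = 6.16/19 = 0.3242 kip/in.
Moment M = P × e = 6.16 × 11 = 67.76 kip·in; bending f_b = M/S = 2.252 kip/in.
f_max = √(f_v² + f_b²) = √(0.3242² + 2.252²) = 2.276 kip/in.
r_n/Ω = (1/2.0) × 0.6 × 100 × (0.707 × 0.25) = 5.302 kip/in → adequate.

f_max ≈ 2.28 kip/in; adequate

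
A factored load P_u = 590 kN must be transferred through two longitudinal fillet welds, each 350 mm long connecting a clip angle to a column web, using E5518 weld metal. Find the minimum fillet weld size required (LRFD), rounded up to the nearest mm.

w = 5 mm

E55XX → F_EXX = 550 MPa.
Total weld length L = 700 mm.
Required throat t_e = P_u / (φ × 0.6 F_EXX × L) = 590 / (0.75 × 0.6 × 550 × 700 × 10⁻³) = 3.405 mm.
Required leg w = t_e / 0.707 = 4.817 mm → use 5 mm.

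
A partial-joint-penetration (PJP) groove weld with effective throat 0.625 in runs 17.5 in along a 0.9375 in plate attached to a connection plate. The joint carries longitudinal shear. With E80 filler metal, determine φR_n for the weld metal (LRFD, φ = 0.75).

E80XX → F_EXX = 80 ksi.
Effective throat (given) t_e = 0.625 in.
A_we = 0.625 × 17.5 = 10.94 in².
F_nw = 0.6 F_EXX = 48 ksi.
φR_n = 0.75 × 48 × 10.94 = 393.8 kips.

φR_n ≈ 394 kips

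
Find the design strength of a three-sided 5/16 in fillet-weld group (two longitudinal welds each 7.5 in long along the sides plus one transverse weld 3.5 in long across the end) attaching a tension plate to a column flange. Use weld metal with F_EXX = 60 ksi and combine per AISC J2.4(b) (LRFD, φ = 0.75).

φR_n ≈ 110 kips

t_e = 0.707 × 0.3125 = 0.2209 in.
R_nwl = 0.6 × 60 × 0.2209 × 15 = 119.3 kips (longitudinal, 2 welds).
R_nwt = 0.6 × 60 × 0.2209 × 3.5 = 27.84 kips (transverse, base value).
(i) R_nwl + R_nwt = 147.1 kips; (ii) 0.85 R_nwl + 1.5 R_nwt = 143.2 kips.
R_n = max = 147.1 kips [governs: (i)]; φR_n = 110.4 kips.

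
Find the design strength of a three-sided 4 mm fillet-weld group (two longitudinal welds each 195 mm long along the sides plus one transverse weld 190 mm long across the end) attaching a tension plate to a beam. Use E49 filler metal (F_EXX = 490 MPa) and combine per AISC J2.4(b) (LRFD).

φR_n ≈ 384 kN

t_e = 0.707 × 4 = 2.828 mm.
R_nwl = 0.6 × 490 × 2.828 × 390 × 10⁻³ = 324.3 kN (longitudinal, 2 welds).
R_nwt = 0.6 × 490 × 2.828 × 190 × 10⁻³ = 158 kN (transverse, base value).
(i) R_nwl + R_nwt = 482.2 kN; (ii) 0.85 R_nwl + 1.5 R_nwt = 512.6 kN.
R_n = max = 512.6 kN [governs: (ii)]; φR_n = 384.4 kN.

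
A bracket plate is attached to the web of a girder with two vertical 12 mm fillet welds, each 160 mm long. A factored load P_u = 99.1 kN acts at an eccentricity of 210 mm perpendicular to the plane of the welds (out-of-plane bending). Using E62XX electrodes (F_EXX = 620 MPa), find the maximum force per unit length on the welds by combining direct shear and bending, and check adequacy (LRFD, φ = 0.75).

L_w = 2 × 160 = 320 mm; section modulus (unit throat) S = 2 × L²/6 = 8533 mm².
Direct shear f_v = P/L_w = 99.1×10³/320 = 309.7 N/mm.
Moment M = P × e = 99.1×10³ × 210 = 20811000 N·mm; bending f_b = M/S = 2439 N/mm.
f_max = √(f_v² + f_b²) = √(309.7² + 2439²) = 2458 N/mm.
φr_n = 0.75 × 0.6 × 620 × (0.707 × 12) = 2367 N/mm → NOT adequate.

f_max ≈ 2460 N/mm; NOT adequate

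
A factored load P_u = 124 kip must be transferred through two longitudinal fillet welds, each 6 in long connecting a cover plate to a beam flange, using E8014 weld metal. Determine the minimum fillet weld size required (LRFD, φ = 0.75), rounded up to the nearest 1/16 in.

w = 7/16 in

E80XX → F_EXX = 80 ksi.
Total weld length L = 12 in.
Required throat t_e = P_u / (φ × 0.6 F_EXX × L) = 124 / (0.75 × 0.6 × 80 × 12) = 0.287 in.
Required leg w = t_e / 0.707 = 0.406 in → use 7/16 in.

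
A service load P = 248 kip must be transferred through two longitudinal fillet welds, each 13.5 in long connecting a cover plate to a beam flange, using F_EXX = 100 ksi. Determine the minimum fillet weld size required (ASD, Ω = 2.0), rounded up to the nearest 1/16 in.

Total weld length L = 27 in.
Required throat t_e = P × Ω / (0.6 F_EXX × L) = 248 × 2.0 / (0.6 × 100 × 27) = 0.3062 in.
Required leg w = t_e / 0.707 = 0.4331 in → use 7/16 in.

w = 7/16 in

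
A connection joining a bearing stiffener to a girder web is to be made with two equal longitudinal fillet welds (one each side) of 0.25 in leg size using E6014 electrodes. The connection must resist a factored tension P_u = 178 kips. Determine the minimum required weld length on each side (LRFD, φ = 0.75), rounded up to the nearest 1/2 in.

L = 19 in on each side

E60XX → F_EXX = 60 ksi.
Throat t_e = 0.707 × 0.25 = 0.1767 in.
φr_n = 0.75 × 0.6 × 60 × 0.1767 = 4.772 kips/in.
L_req = P_u / φr_n = 178 / 4.772 = 37.3 in total.
Per side: 37.3 / 2 = 18.65 in.
Round up → use L = 19 in on each side.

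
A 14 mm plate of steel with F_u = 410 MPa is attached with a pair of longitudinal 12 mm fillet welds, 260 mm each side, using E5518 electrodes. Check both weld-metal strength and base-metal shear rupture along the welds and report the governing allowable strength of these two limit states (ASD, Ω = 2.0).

E55XX → F_EXX = 550 MPa.
t_e = 0.707 × 12 = 8.484 mm; L = 520 mm.
Weld metal: R_n/Ω = (1/2.0) × 0.6 × 550 × 8.484 × 520 × 10⁻³ = 727.9 kN.
Base metal (shear rupture): R_n/Ω = (1/2.0) × 0.6 × 410 × 14 × 520 × 10⁻³ = 895.4 kN.
Governing: weld metal.

R_n/Ω ≈ 728 kN (weld metal governs)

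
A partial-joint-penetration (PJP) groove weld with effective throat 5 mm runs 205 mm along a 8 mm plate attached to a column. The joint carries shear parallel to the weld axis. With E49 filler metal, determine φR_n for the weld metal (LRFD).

E49XX → F_EXX = 490 MPa.
Effective throat (given) t_e = 5 mm.
A_we = 5 × 205 = 1025 mm².
F_nw = 0.6 F_EXX = 294 MPa.
φR_n = 0.75 × 294 × 1025 × 10⁻³ = 226 kN.

φR_n ≈ 226 kN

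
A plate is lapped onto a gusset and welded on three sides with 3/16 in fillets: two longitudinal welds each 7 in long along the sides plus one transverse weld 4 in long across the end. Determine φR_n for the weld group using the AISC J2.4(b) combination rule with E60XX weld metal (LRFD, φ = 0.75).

φR_n ≈ 64.4 kip

E60XX → F_EXX = 60 ksi.
t_e = 0.707 × 0.1875 = 0.1326 in.
R_nwl = 0.6 × 60 × 0.1326 × 14 = 66.81 kip (longitudinal, 2 welds).
R_nwt = 0.6 × 60 × 0.1326 × 4 = 19.09 kip (transverse, base value).
(i) R_nwl + R_nwt = 85.9 kip; (ii) 0.85 R_nwl + 1.5 R_nwt = 85.42 kip.
R_n = max = 85.9 kip [governs: (i)]; φR_n = 64.43 kip.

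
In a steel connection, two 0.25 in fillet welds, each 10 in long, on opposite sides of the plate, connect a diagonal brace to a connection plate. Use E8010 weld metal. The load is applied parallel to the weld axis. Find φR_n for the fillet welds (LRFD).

E80XX → F_EXX = 80 ksi.
Effective throat t_e = 0.707 × 0.25 = 0.1767 in.
Total length L = 20 in; A_we = 0.1767 × 20 = 3.535 in².
F_nw = 0.6 F_EXX = 0.6 × 80 = 48 ksi.
φR_n = 0.75 × 48 × 3.535 = 127.3 kips.

φR_n ≈ 127 kips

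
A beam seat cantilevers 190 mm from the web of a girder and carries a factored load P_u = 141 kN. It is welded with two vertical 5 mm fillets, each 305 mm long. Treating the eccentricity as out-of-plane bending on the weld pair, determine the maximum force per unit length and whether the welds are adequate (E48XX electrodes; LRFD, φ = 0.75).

f_max ≈ 894 N/mm; NOT adequate

E48XX → F_EXX = 480 MPa.
L_w = 2 × 305 = 610 mm; section modulus (unit throat) S = 2 × L²/6 = 31010 mm².
Direct shear f_v = P/L_w = 141×10³/610 = 231.1 N/mm.
Moment M = P × e = 141×10³ × 190 = 26790000 N·mm; bending f_b = M/S = 864 N/mm.
f_max = √(f_v² + f_b²) = √(231.1² + 864²) = 894.3 N/mm.
φr_n = 0.75 × 0.6 × 480 × (0.707 × 5) = 763.6 N/mm → NOT adequate.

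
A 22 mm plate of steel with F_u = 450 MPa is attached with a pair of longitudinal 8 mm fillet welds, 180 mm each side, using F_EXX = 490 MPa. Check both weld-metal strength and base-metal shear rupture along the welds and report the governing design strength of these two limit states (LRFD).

φR_n ≈ 449 kN (weld metal governs)

t_e = 0.707 × 8 = 5.656 mm; L = 360 mm.
Weld metal: φR_n = 0.75 × 0.6 × 490 × 5.656 × 360 × 10⁻³ = 449 kN.
Base metal (shear rupture): φR_n = 0.75 × 0.6 × 450 × 22 × 360 × 10⁻³ = 1604 kN.
Governing: weld metal.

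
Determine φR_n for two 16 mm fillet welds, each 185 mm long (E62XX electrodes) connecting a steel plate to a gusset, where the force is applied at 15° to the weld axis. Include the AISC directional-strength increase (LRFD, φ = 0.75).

φR_n ≈ 1240 kN

E62XX → F_EXX = 620 MPa.
t_e = 0.707 × 16 = 11.31 mm; A_we = 11.31 × 370 = 4185 mm².
Directional factor: 1.0 + 0.5 sin^1.5(15°) = 1.066.
F_nw = 0.6 × 620 × 1.066 = 396.5 MPa.
φR_n = 0.75 × 396.5 × 4185 × 10⁻³ = 1245 kN.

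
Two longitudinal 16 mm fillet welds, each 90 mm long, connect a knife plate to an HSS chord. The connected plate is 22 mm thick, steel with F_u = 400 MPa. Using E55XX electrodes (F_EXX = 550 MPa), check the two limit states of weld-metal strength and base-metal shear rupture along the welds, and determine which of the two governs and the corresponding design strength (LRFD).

t_e = 0.707 × 16 = 11.31 mm; L = 180 mm.
Weld metal: φR_n = 0.75 × 0.6 × 550 × 11.31 × 180 × 10⁻³ = 503.9 kN.
Base metal (shear rupture): φR_n = 0.75 × 0.6 × 400 × 22 × 180 × 10⁻³ = 712.8 kN.
Governing: weld metal.

φR_n ≈ 504 kN (weld metal governs)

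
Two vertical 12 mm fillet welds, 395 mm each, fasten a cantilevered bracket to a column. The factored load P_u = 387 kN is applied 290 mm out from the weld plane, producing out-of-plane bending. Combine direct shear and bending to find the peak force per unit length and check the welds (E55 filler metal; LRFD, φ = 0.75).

E55XX → F_EXX = 550 MPa.
L_w = 2 × 395 = 790 mm; section modulus (unit throat) S = 2 × L²/6 = 52010 mm².
Direct shear f_v = P/L_w = 387×10³/790 = 489.9 N/mm.
Moment M = P × e = 387×10³ × 290 = 112230000 N·mm; bending f_b = M/S = 2158 N/mm.
f_max = √(f_v² + f_b²) = √(489.9² + 2158²) = 2213 N/mm.
φr_n = 0.75 × 0.6 × 550 × (0.707 × 12) = 2100 N/mm → NOT adequate.

f_max ≈ 2210 N/mm; NOT adequate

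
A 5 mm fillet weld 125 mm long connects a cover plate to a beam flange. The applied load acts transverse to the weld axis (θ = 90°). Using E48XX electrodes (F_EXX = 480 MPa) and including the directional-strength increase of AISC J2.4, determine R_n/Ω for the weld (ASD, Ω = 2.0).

t_e = 0.707 × 5 = 3.535 mm; A_we = 3.535 × 125 = 441.9 mm².
Directional factor: 1.0 + 0.5 sin^1.5(90°) = 1.5.
F_nw = 0.6 × 480 × 1.5 = 432 MPa.
R_n/Ω = (432 × 441.9) / 2.0 × 10⁻³ = 95.44 kN.

R_n/Ω ≈ 95.4 kN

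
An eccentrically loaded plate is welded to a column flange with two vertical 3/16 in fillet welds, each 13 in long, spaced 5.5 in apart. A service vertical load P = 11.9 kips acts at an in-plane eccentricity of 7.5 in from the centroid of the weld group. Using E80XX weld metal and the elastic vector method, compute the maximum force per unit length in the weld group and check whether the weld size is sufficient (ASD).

f_max ≈ 1.36 kip/in; adequate

E80XX → F_EXX = 80 ksi.
Total weld length L_w = 26 in. Treat welds as unit-width lines.
Polar moment about centroid: J = 2[d³/12 + d(b/2)²] = 2[13³/12 + 13×2.75²] = 562.8 in³.
Direct shear f_v = P/L_w = 11.9 / 26 = 0.4577 kip/in (vertical).
Torsion M = P·e = 11.9 × 7.5 = 89.25 kip·in.
Critical point at (x, y) = (2.75, 6.5) from centroid. f_tx = M·y/J = 1.031 kip/in; f_ty = M·x/J = 0.4361 kip/in.
Resultant f_max = √[f_tx² + (f_v + f_ty)²] = √[1.031² + (0.4577 + 0.4361)²] = 1.364 kip/in.
Capacity per unit length: r_n/Ω = (1/2.0) × 0.6 × 80 × (0.707 × 0.1875) = 3.181 kip/in.
1.364 ≤ 3.181 → adequate.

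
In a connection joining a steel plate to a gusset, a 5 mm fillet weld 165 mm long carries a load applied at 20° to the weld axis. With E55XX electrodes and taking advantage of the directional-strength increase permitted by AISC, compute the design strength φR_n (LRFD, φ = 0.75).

φR_n ≈ 159 kN

E55XX → F_EXX = 550 MPa.
t_e = 0.707 × 5 = 3.535 mm; A_we = 3.535 × 165 = 583.3 mm².
Directional factor: 1.0 + 0.5 sin^1.5(20°) = 1.1.
F_nw = 0.6 × 550 × 1.1 = 363 MPa.
φR_n = 0.75 × 363 × 583.3 × 10⁻³ = 158.8 kN.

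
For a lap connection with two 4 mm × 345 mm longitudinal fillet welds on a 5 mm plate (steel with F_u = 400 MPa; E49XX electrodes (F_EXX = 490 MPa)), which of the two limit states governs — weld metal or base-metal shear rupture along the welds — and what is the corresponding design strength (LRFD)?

φR_n ≈ 430 kN (weld metal governs)

t_e = 0.707 × 4 = 2.828 mm; L = 690 mm.
Weld metal: φR_n = 0.75 × 0.6 × 490 × 2.828 × 690 × 10⁻³ = 430.3 kN.
Base metal (shear rupture): φR_n = 0.75 × 0.6 × 400 × 5 × 690 × 10⁻³ = 621 kN.
Governing: weld metal.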